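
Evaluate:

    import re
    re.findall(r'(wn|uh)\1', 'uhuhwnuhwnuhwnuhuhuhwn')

['uh', 'uh']

The backreference `\1` re-matches whatever the first group consumed, character for character.
With a single group, `findall` returns only what that group captured — 2 items.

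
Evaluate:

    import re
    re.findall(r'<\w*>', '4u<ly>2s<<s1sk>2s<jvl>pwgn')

['<ly>', '<s1sk>', '<jvl>']

Walking the string: at [2:6] → '<ly>'; at [9:15] → '<s1sk>'; at [17:22] → '<jvl>'.
With no groups in the pattern, `findall` gives back each whole match — 3 here.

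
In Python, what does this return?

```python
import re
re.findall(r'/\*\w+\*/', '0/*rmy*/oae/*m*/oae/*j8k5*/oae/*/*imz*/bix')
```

Matches: at [1:8] → '/*rmy*/'; at [11:16] → '/*m*/'; at [19:27] → '/*j8k5*/'; at [32:39] → '/*imz*/'.
Since nothing is captured, `findall` lists the 4 matched substrings directly.

['/*rmy*/', '/*m*/', '/*j8k5*/', '/*imz*/']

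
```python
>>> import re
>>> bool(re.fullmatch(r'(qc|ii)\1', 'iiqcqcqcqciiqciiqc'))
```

`fullmatch` succeeds only if the pattern covers the string from start to end.
Here there's no way to consume every character, so the call returns None, and `bool(None)` is False.

False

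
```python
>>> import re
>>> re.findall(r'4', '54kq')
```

['4']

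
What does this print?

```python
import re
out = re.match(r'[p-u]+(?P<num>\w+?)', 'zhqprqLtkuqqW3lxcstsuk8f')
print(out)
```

None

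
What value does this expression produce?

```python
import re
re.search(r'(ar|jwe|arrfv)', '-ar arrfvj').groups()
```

('ar',)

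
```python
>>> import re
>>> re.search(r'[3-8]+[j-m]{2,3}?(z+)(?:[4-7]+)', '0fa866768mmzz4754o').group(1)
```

The match spans [3:17] → '866768mmzz4754'.
Captured: group 1 = 'zz'.

'zz'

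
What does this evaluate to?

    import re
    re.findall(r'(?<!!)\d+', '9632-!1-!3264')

['9632', '264']

The negative lookaround is zero-width — it rules out positions where the adjacent text would match, without consuming anything.
`findall` yields the raw match text (2 of them) because the pattern has no groups.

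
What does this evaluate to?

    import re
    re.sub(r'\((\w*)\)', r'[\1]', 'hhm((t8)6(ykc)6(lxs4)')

Each match is replaced using the text its own group 1 captured.

'hhm([t8]6[ykc]6[lxs4]'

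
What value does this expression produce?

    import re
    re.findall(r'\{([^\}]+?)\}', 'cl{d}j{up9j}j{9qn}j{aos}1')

Walking the string: at [2:5] match '{d}', group 1 = 'd'; at [6:12] match '{up9j}', group 1 = 'up9j'; at [13:18] match '{9qn}', group 1 = '9qn'; at [19:24] match '{aos}', group 1 = 'aos'.
Because there's exactly one group, `findall` drops the full match and keeps group 1 from each hit.

['d', 'up9j', '9qn', 'aos']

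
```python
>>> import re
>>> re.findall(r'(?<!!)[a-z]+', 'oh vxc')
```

['oh', 'vxc']

Because the assertion is negative and zero-width, positions next to the forbidden text are skipped.
Scanning left to right: at [0:2] → 'oh'; at [3:6] → 'vxc'.
No capturing groups, so `findall` returns the 2 full match strings.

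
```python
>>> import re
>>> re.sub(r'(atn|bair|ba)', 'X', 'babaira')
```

'XXa'

Branches in `(...|...)` are attempted left-to-right; the first branch that allows the whole pattern to succeed is taken.
Matches: at [0:2] → 'ba'; at [2:6] → 'bair'.
`sub` substitutes 'X' at each match site.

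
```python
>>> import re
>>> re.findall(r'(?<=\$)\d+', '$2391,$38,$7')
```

Because the assertion is zero-width, the text it checks is not consumed and won't appear in the result.
No capturing groups, so `findall` returns the 3 full match strings.

['2391', '38', '7']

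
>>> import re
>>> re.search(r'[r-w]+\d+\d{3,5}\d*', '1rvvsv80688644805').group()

The match spans [1:17] → 'rvvsv80688644805'.

'rvvsv80688644805'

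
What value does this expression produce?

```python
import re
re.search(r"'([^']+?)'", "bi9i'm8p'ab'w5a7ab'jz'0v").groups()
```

`search` walks the string left to right and returns the first match it finds.
The match spans [4:9] → "'m8p'".
Captured: group 1 = 'm8p'.

('m8p',)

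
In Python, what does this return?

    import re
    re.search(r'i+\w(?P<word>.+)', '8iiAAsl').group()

Pattern: one or more of the literal 'i', then a word character; then one or more of any character (captured as 'word').
`re.search` tries every starting position until one works.
The match spans [1:7] → 'iiAAsl'.
Captured: group 1 = 'Asl'.

'iiAAsl'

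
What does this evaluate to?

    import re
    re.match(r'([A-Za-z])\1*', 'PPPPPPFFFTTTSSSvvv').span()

(0, 6)

`re.match` only tries the pattern at the start of the string.
The match spans [0:6] → 'PPPPPP'.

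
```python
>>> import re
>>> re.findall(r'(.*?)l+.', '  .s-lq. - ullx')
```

Because the quantifier is non-greedy, it stops expanding at the earliest point where the rest of the pattern can succeed.
`findall` collects group 1 from each match (2 total).

['  .s-', '. - u']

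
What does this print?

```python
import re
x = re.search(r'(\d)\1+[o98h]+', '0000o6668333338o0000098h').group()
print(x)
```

0000o

`\1` is not a pattern — it's the concrete string captured by group 1, re-applied verbatim.
`search` walks the string left to right and returns the first match it finds.
The match spans [0:5] → '0000o'.
Captured: group 1 = '0'.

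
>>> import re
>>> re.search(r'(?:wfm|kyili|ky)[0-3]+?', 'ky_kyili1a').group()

'kyili1'

`re.search` tries every starting position until one works.
The match spans [3:9] → 'kyili1'.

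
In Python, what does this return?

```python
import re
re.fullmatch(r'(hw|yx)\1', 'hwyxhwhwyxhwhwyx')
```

None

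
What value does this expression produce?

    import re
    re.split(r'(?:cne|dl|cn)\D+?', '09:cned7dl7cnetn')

Alternation isn't longest-match — the leftmost alternative that fits at this position is chosen.
Matches to split on: at [3:7] → 'cned'; at [11:15] → 'cnet'.
`split` removes every match and returns the 3 fragments in between.

['09:', '7dl7', 'n']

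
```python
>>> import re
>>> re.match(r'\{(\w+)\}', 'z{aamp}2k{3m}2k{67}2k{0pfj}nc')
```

`match` is anchored at position 0; if the pattern doesn't fit there, it returns None.
Here the string doesn't start with a match, so the call returns None.

None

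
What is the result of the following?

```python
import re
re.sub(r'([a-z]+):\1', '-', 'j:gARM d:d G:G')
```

'j:gARM - G:G'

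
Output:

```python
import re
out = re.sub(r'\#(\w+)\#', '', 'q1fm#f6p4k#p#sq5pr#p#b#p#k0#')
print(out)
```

Each match is replaced by ''.

q1fmppp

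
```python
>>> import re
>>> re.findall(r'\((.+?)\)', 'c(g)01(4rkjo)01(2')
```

['g', '4rkjo']

A non-greedy quantifier consumes as few characters as it can — just enough that the remainder of the pattern still matches from where it stops; whatever follows it matches normally.
One capturing group, so `findall` returns just the captured substring from each match — 2 in all.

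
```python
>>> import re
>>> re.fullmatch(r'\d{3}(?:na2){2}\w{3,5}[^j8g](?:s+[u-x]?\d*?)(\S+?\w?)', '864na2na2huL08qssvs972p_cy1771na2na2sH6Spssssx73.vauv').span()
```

(0, 53)

Pattern: exactly 3 of a digit, then the literal 'na2' repeated 2 times; then 3 to 5 of a word character, then any character except [j8g]; then one or more of the literal 's', then optionally a character in [u-x], then zero or more of a digit (lazy) (non-capturing group); then one or more of a non-whitespace character (lazy), then optionally a word character (captured).
For `fullmatch`, every character of the input must be accounted for by the pattern.
The match spans [0:53] → '864na2na2huL08qssvs972p_cy1771na2na2sH6Spssssx73.vauv'.
Captured: group 1 = 's972p_cy1771na2na2sH6Spssssx73.vauv'.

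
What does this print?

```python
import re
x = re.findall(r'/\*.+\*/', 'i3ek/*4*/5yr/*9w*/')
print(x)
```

['/*4*/5yr/*9w*/']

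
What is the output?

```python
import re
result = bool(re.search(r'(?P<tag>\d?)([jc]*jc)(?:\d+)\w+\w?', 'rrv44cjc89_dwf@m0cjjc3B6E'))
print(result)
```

True

The pattern matches optionally a digit (captured as 'tag'); then zero or more of one of [jc], then the literal 'jc' (captured); then one or more of a digit (non-capturing group); then one or more of a word character; then optionally a word character.
`search` walks the string left to right and returns the first match it finds.
The match spans [4:14] → '4cjc89_dwf'.
Captured: group 1 = '4', group 2 = 'cjc'.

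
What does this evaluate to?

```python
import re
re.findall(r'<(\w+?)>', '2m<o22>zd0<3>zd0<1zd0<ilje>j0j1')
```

['o22', '3', 'ilje']

With a single group, `findall` returns only what that group captured — 3 items.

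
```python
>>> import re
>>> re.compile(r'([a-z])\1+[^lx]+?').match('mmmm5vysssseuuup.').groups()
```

('m',)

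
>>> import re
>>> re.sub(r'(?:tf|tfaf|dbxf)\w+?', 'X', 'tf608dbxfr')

'X08X'

Matches: at [0:3] → 'tf6'; at [5:10] → 'dbxfr'.
`sub` substitutes 'X' at each match site.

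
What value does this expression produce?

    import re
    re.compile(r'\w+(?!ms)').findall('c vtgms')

['c', 'vtgms']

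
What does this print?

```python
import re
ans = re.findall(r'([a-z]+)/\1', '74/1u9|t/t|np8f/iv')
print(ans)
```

['t']

A backreference is literal: `\1` must see the identical characters the first group matched.
One capturing group, so `findall` returns just the captured substring from the one match — 1 in all.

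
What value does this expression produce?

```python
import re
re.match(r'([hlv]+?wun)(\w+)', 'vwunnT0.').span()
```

(0, 7)

`re.match` won't scan ahead — the pattern has to work from the very first character.
The match spans [0:7] → 'vwunnT0'.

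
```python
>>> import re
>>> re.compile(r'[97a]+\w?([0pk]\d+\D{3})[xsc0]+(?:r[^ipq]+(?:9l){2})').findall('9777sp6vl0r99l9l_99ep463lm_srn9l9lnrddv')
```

['p463lm_']

Pattern: one or more of one of [97a], then optionally a word character; then one of [0pk], then one or more of a digit, then exactly 3 of a non-digit (captured); then one or more of one of [xsc0]; then a literal 'r', then one or more of any character except [ipq], then the literal '9l' repeated 2 times (non-capturing group).
One capturing group, so `findall` returns just the captured substring from the one match — 1 in all.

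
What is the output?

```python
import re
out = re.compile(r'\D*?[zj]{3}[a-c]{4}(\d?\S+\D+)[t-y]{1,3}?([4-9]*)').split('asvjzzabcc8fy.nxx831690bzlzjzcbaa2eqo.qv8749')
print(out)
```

This matches zero or more of a non-digit (lazy), then exactly 3 of one of [zj], then exactly 4 of a character in [a-c]; then optionally a digit, then one or more of a non-whitespace character, then one or more of a non-digit (captured); then 1 to 3 of a character in [t-y] (lazy); then zero or more of a character in [4-9] (captured).
Matches to split on: at [0:44] → 'asvjzzabcc8fy.nxx831690bzlzjzcbaa2eqo.qv8749'.
`re.split` interleaves the captured-group text with the surrounding fragments.

['', '8fy.nxx831690bzlzjzcbaa2eqo.q', '8749', '']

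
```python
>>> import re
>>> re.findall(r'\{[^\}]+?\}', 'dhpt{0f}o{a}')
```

['{0f}', '{a}']

Walking the string: at [4:8] → '{0f}'; at [9:12] → '{a}'.
No capturing groups, so `findall` returns the 2 full match strings.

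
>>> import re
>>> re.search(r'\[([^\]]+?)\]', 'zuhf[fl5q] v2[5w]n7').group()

`re.search` scans for the first position where the pattern succeeds.
The match spans [4:10] → '[fl5q]'.
Captured: group 1 = 'fl5q'.

'[fl5q]'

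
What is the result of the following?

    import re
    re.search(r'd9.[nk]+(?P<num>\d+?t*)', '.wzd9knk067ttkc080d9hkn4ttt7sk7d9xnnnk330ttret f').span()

(3, 9)

The match spans [3:9] → 'd9knk0'.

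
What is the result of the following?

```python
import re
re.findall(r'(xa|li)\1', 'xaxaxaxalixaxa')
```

['xa', 'xa', 'xa']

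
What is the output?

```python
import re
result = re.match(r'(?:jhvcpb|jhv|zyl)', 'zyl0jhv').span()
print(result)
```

(0, 3)

`match` is anchored at position 0; if the pattern doesn't fit there, it returns None.
The match spans [0:3] → 'zyl'.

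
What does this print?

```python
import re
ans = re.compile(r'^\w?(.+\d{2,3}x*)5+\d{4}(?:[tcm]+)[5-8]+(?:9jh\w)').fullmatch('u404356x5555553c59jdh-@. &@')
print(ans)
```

None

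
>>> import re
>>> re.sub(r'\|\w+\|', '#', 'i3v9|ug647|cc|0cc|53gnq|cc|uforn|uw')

Matches: at [4:11] → '|ug647|'; at [13:18] → '|0cc|'; at [23:27] → '|cc|'.
`sub` substitutes '#' at each match site.

'i3v9#cc#53gnq#uforn|uw'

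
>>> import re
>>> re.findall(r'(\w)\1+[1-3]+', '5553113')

['5']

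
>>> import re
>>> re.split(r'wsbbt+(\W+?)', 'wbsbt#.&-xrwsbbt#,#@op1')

['wbsbt#.&-xr', '#', ',#@op1']

With the lazy modifier that quantifier settles for the fewest repetitions that let the rest of the pattern succeed (the atoms after it are unaffected and can still be greedy).
With a capturing group present, the delimiter's captured portion is kept in the result list.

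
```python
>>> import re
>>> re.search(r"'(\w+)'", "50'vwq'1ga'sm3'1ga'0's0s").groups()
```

('vwq',)

The match spans [2:7] → "'vwq'".
Captured: group 1 = 'vwq'.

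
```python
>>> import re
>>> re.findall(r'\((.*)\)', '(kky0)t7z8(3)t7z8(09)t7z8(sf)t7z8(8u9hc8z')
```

`findall` collects group 1 from the one match (1 total).

['kky0)t7z8(3)t7z8(09)t7z8(sf']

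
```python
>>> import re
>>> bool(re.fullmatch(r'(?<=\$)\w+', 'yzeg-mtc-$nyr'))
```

False

Lookahead/lookbehind check context without consuming it, so the matched span excludes the asserted characters.
`fullmatch` succeeds only if the pattern covers the string from start to end.
Here the string isn't matched end-to-end, so the call returns None, and `bool(None)` is False.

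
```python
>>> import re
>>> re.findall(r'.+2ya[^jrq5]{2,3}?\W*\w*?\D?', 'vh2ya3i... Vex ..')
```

['vh2ya3i... V']

This matches one or more of any character, then the literal '2ya', then 2 to 3 of any character except [jrq5] (lazy); then zero or more of a non-word character, then zero or more of a word character (lazy), then optionally a non-digit.
Matches: at [0:12] → 'vh2ya3i... V'.
With no groups in the pattern, `findall` gives back each whole match — 1 here.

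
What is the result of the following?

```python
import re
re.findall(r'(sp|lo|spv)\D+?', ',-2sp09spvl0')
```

`|` is ordered: at each position the engine commits to the first alternative that works.
With a single group, `findall` returns only what that group captured — 1 item.

['sp']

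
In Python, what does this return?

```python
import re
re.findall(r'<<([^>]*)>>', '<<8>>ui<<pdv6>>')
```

['8', 'pdv6']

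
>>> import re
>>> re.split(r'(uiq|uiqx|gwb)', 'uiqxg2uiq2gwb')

['', 'uiq', 'xg2', 'uiq', '2', 'gwb', '']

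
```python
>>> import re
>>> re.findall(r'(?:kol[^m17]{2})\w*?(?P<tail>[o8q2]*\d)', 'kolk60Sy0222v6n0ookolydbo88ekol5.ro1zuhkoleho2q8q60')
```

['0', 'o88', 'o1', 'o2q8q6']

This matches the literal 'kol', then exactly 2 of any character except [m17] (non-capturing group); then zero or more of a word character (lazy); then zero or more of one of [o8q2], then a digit (captured as 'tail').
Lazy quantifiers expand one character at a time until the remainder of the pattern can match.
Walking the string: at [0:6] match 'kolk60', group 1 = '0'; at [18:27] match 'kolydbo88', group 1 = 'o88'; at [28:36] match 'kol5.ro1', group 1 = 'o1'; at [39:50] match 'koleho2q8q6', group 1 = 'o2q8q6'.
With a single group, `findall` returns only what that group captured — 4 items.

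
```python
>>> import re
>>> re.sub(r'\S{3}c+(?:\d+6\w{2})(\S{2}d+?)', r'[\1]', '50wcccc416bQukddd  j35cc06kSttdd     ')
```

'[ukd]dd  [ttd]d     '

Pattern: exactly 3 of a non-whitespace character, then one or more of the literal 'c'; then one or more of a digit, then a literal '6', then exactly 2 of a word character (non-capturing group); then exactly 2 of a non-whitespace character, then one or more of the literal 'd' (lazy) (captured).
The replacement refers to a captured group, so each match is rewritten using its own captured text.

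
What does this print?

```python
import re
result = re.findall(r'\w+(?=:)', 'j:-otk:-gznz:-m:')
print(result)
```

['j', 'otk', 'gznz', 'm']

Lookahead/lookbehind check context without consuming it, so the matched span excludes the asserted characters.
Scanning left to right: at [0:1] → 'j'; at [3:6] → 'otk'; at [8:12] → 'gznz'; at [14:15] → 'm'.
With no groups in the pattern, `findall` gives back each whole match — 4 here.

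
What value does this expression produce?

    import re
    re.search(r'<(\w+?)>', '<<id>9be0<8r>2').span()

(1, 5)

Unlike `match`, `search` isn't anchored — it looks for the pattern anywhere in the string.
The match spans [1:5] → '<id>'.
Captured: group 1 = 'id'.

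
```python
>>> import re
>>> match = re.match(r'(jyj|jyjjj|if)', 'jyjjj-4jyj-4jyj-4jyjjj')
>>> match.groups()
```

Alternation tries branches left to right and keeps the first one that lets the overall match succeed at that position.
`match` is anchored at position 0; if the pattern doesn't fit there, it returns None.
The match spans [0:3] → 'jyj'.
Captured: group 1 = 'jyj'.

('jyj',)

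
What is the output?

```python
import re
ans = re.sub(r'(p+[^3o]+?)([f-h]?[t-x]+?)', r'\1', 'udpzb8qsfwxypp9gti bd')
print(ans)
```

udpzb8qsxypp9i bd

Pattern: one or more of the literal 'p', then one or more of any character except [3o] (lazy) (captured); then optionally a character in [f-h], then one or more of a character in [t-x] (lazy) (captured).
Matches: at [2:10] → 'pzb8qsfw'; at [12:17] → 'pp9gt'.
Each match is replaced using the text its own group 1 captured.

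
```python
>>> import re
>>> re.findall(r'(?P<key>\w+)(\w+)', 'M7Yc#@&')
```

[('M7Y', 'c')]

Pattern: one or more of a word character (captured as 'key'); then one or more of a word character (captured).
`findall` packs the 2 group values into a tuple for every match.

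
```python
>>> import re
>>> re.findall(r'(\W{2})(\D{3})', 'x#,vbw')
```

2 groups means the one result is a tuple of 2 captured strings — 1 here.

[('#,', 'vbw')]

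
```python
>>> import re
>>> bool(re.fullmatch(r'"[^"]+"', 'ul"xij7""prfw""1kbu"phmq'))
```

`re.fullmatch` is like wrapping the pattern in `^…$` (in single-line mode).
Here the pattern can't cover the whole string, so the call returns None, and `bool(None)` is False.

False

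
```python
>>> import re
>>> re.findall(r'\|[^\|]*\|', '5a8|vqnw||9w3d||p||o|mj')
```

['|vqnw|', '|9w3d|', '|p|', '|o|']

Matches: at [3:9] → '|vqnw|'; at [9:15] → '|9w3d|'; at [15:18] → '|p|'; at [18:21] → '|o|'.
`findall` yields the raw match text (4 of them) because the pattern has no groups.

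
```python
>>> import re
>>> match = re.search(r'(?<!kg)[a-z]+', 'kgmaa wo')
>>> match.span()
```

(0, 5)

A negative assertion filters positions out without eating any characters.
The match spans [0:5] → 'kgmaa'.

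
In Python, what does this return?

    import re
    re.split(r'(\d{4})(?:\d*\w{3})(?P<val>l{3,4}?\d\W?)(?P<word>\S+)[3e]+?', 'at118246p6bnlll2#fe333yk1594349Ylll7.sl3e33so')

['at118246p6bnlll2#fe333yk', '1594', 'lll7.', 'sl3e3', 'so']

This matches exactly 4 of a digit (captured); then zero or more of a digit, then exactly 3 of a word character (non-capturing group); then 3 to 4 of the literal 'l' (lazy), then a digit, then optionally a non-word character (captured as 'val'); then one or more of a non-whitespace character (captured as 'word'); then one or more of one of [3e] (lazy).
Matches to split on: at [24:43] → '1594349Ylll7.sl3e33'.
The group in the pattern means `split` returns the separators' captures alongside the pieces.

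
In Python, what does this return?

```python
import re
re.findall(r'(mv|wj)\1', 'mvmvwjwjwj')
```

['mv', 'wj']

`\1` is not a pattern — it's the concrete string captured by group 1, re-applied verbatim.
Because there's exactly one group, `findall` drops the full match and keeps group 1 from each hit.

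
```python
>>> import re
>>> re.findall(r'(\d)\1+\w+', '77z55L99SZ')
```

A backreference is literal: `\1` must see the identical characters the first group matched.
Matches: at [0:10] match '77z55L99SZ', group 1 = '7'.
One capturing group, so `findall` returns just the captured substring from the one match — 1 in all.

['7']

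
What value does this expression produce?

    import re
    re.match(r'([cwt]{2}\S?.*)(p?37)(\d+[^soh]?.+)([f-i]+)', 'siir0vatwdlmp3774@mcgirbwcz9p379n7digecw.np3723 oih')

Pattern: exactly 2 of one of [cwt], then optionally a non-whitespace character, then zero or more of any character (captured); then optionally the literal 'p', then the literal '37' (captured); then one or more of a digit, then optionally any character except [soh], then one or more of any character (captured); then one or more of a character in [f-i] (captured).
`re.match` won't scan ahead — the pattern has to work from the very first character.
Here position 0 doesn't satisfy it, so the call returns None.

None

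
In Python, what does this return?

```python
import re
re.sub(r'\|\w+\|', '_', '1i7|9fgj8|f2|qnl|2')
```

'1i7_f2_2'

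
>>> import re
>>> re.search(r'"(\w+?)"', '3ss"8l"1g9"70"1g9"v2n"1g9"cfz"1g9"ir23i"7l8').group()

The match spans [3:7] → '"8l"'.

'"8l"'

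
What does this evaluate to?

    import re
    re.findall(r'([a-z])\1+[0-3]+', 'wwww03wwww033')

The backreference `\1` re-matches whatever the first group consumed, character for character.
Scanning left to right: at [0:6] match 'wwww03', group 1 = 'w'; at [6:13] match 'wwww033', group 1 = 'w'.
`findall` collects group 1 from each match (2 total).

['w', 'w']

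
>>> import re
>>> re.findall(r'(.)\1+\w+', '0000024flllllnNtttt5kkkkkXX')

['0']

After group 1 captures some text, `\1` only succeeds where that same text appears again.
`findall` collects group 1 from the one match (1 total).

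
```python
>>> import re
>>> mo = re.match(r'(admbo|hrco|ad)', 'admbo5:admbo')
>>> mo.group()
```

'admbo'

`re.match` only tries the pattern at the start of the string.
The match spans [0:5] → 'admbo'.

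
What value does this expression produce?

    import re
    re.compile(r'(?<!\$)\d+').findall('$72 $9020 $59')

['2', '020', '9']

`(?!…)`/`(?<!…)` only lets a position through if the neighbouring text does NOT match; no characters are consumed.
Scanning left to right: at [2:3] → '2'; at [6:9] → '020'; at [12:13] → '9'.
`findall` yields the raw match text (3 of them) because the pattern has no groups.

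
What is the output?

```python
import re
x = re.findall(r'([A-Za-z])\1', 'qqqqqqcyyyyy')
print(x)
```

`\1` has to match the exact text group 1 already captured.
Because there's exactly one group, `findall` drops the full match and keeps group 1 from each hit.

['q', 'q', 'q', 'y', 'y']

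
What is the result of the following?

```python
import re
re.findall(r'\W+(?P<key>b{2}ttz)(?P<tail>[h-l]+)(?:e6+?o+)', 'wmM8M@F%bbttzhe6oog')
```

`findall` packs the 2 group values into a tuple for every match.

[('bbttz', 'h')]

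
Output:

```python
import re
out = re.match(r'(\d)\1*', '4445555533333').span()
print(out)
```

(0, 3)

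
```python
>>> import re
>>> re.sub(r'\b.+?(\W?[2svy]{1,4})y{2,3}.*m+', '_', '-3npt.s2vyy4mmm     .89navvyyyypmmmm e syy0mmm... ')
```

'-_... '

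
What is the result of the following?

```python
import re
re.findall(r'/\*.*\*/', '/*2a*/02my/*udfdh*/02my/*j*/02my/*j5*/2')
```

['/*2a*/02my/*udfdh*/02my/*j*/02my/*j5*/']

Walking the string: at [0:38] → '/*2a*/02my/*udfdh*/02my/*j*/02my/*j5*/'.
`findall` yields the raw match text (1 of them) because the pattern has no groups.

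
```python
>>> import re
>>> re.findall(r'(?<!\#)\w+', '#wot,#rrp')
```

['ot', 'rp']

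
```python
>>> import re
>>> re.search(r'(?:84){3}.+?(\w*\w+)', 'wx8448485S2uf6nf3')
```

The pattern matches the literal '84' repeated 3 times, then one or more of any character (lazy); then zero or more of a word character, then one or more of a word character (captured).
`re.search` scans for the first position where the pattern succeeds.
Here no position works, so the call returns None.

None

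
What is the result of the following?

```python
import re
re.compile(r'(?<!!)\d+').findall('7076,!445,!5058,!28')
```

['7076', '45', '058', '8']

Because the assertion is negative and zero-width, positions next to the forbidden text are skipped.
Matches: at [0:4] → '7076'; at [7:9] → '45'; at [12:15] → '058'; at [18:19] → '8'.
Since nothing is captured, `findall` lists the 4 matched substrings directly.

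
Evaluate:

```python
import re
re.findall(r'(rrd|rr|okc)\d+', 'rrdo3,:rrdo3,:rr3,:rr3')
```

Matches: at [14:17] match 'rr3', group 1 = 'rr'; at [19:22] match 'rr3', group 1 = 'rr'.
One capturing group, so `findall` returns just the captured substring from each match — 2 in all.

['rr', 'rr']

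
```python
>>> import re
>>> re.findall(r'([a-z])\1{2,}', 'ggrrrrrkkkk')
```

['r', 'k']

After group 1 captures some text, `\1` only succeeds where that same text appears again.
Walking the string: at [2:7] match 'rrrrr', group 1 = 'r'; at [7:11] match 'kkkk', group 1 = 'k'.
`findall` collects group 1 from each match (2 total).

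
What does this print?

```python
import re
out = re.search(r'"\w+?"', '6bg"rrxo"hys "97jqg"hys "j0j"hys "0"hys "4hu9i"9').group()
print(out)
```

`search` walks the string left to right and returns the first match it finds.
The match spans [3:9] → '"rrxo"'.

"rrxo"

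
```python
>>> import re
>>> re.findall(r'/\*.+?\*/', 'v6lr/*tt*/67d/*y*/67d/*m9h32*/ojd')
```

A non-greedy quantifier consumes as few characters as it can — just enough that the remainder of the pattern still matches from where it stops; whatever follows it matches normally.
Scanning left to right: at [4:10] → '/*tt*/'; at [13:18] → '/*y*/'; at [21:30] → '/*m9h32*/'.
Since nothing is captured, `findall` lists the 3 matched substrings directly.

['/*tt*/', '/*y*/', '/*m9h32*/']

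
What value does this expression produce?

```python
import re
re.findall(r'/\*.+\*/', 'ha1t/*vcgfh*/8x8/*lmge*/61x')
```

['/*vcgfh*/8x8/*lmge*/']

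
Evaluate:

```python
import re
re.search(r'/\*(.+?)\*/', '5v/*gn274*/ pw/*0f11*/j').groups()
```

`re.search` tries every starting position until one works.
The match spans [2:11] → '/*gn274*/'.
Captured: group 1 = 'gn274'.

('gn274',)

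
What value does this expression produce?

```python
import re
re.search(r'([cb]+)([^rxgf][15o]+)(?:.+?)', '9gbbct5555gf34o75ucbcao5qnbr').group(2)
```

't5555'

The pattern matches one or more of one of [cb] (captured); then any character except [rxgf], then one or more of one of [15o] (captured); then one or more of any character (lazy) (non-capturing group).
`search` walks the string left to right and returns the first match it finds.
The match spans [2:11] → 'bbct5555g'.
Captured: group 1 = 'bbc', group 2 = 't5555'.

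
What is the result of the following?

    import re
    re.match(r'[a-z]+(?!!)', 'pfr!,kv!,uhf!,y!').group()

'pf'

The negative lookaround is zero-width — it rules out positions where the adjacent text would match, without consuming anything.
`re.match` won't scan ahead — the pattern has to work from the very first character.
The match spans [0:2] → 'pf'.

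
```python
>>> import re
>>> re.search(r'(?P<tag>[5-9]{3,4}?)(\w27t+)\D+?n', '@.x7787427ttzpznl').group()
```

The match spans [3:16] → '7787427ttzpzn'.

'7787427ttzpzn'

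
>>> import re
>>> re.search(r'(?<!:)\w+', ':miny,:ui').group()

'iny'

Because the assertion is negative and zero-width, positions next to the forbidden text are skipped.
The match spans [2:5] → 'iny'.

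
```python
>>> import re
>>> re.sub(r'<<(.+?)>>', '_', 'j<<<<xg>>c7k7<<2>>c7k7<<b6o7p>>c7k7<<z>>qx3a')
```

Each match is replaced by '_'.

'j_c7k7_c7k7_c7k7_qx3a'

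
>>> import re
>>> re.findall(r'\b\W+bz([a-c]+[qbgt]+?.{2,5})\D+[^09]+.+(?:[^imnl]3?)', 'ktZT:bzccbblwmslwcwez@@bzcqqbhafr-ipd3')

Pattern: a word boundary (`\b`, zero-width); then one or more of a non-word character, then the literal 'bz'; then one or more of a character in [a-c], then one or more of one of [qbgt] (lazy), then 2 to 5 of any character (captured); then one or more of a non-digit, then one or more of any character except [09]; then one or more of any character; then any character except [imnl], then optionally the literal '3' (non-capturing group).
Scanning left to right: at [4:38] match ':bzccbblwmslwcwez@@bzcqqbhafr-ipd3', group 1 = 'ccbblwmsl'.
`findall` collects group 1 from the one match (1 total).

['ccbblwmsl']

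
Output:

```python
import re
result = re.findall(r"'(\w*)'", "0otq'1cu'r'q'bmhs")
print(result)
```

['1cu', 'q']

Matches: at [4:9] match "'1cu'", group 1 = '1cu'; at [10:13] match "'q'", group 1 = 'q'.
Because there's exactly one group, `findall` drops the full match and keeps group 1 from each hit.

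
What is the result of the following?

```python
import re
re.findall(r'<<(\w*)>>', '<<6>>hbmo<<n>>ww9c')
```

One capturing group, so `findall` returns just the captured substring from each match — 2 in all.

['6', 'n']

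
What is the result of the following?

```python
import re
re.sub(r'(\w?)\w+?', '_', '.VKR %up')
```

The pattern matches optionally a word character (captured); then one or more of a word character (lazy).
A non-greedy quantifier consumes as few characters as it can — just enough that the remainder of the pattern still matches from where it stops; whatever follows it matches normally.
Matches: at [1:3] → 'VK'; at [3:4] → 'R'; at [6:8] → 'up'.
Every occurrence is swapped for '_'.

'.__ %_'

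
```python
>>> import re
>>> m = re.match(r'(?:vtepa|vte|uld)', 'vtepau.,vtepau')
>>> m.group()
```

'vtepa'

`|` is ordered: at each position the engine commits to the first alternative that works.
`re.match` only tries the pattern at the start of the string.
The match spans [0:5] → 'vtepa'.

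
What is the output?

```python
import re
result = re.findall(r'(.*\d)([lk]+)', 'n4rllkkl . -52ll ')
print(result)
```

[('n4rllkkl . -52', 'll')]

This matches zero or more of any character, then a digit (captured); then one or more of one of [lk] (captured).
Matches: at [0:16] match 'n4rllkkl . -52ll', groups = ('n4rllkkl . -52', 'll').
Multiple groups make `findall` return tuples — one 2-tuple for the one match.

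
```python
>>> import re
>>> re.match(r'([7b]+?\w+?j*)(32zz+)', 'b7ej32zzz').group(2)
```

'32zzz'

The match spans [0:9] → 'b7ej32zzz'.
Captured: group 1 = 'b7ej', group 2 = '32zzz'.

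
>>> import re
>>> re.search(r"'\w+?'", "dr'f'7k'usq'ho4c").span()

`re.search` tries every starting position until one works.
The match spans [2:5] → "'f'".

(2, 5)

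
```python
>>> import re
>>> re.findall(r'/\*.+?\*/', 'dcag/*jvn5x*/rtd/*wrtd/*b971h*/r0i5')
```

['/*jvn5x*/', '/*wrtd/*b971h*/']

Walking the string: at [4:13] → '/*jvn5x*/'; at [16:31] → '/*wrtd/*b971h*/'.
No capturing groups, so `findall` returns the 2 full match strings.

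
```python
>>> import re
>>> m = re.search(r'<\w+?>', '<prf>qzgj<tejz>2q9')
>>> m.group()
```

`re.search` scans for the first position where the pattern succeeds.
The match spans [0:5] → '<prf>'.

'<prf>'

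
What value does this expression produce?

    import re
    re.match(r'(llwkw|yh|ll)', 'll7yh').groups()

('ll',)

With `match`, the pattern is implicitly anchored at the beginning.
The match spans [0:2] → 'll'.
Captured: group 1 = 'll'.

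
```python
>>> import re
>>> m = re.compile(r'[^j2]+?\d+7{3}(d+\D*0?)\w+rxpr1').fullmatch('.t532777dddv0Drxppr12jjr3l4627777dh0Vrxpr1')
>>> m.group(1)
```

'dddv0'

Pattern: one or more of any character except [j2] (lazy), then one or more of a digit, then exactly 3 of the literal '7'; then one or more of a literal 'd', then zero or more of a non-digit, then optionally the literal '0' (captured); then one or more of a word character, then the literal 'rxp', then the literal 'r1'.
For `fullmatch`, every character of the input must be accounted for by the pattern.
The match spans [0:42] → '.t532777dddv0Drxppr12jjr3l4627777dh0Vrxpr1'.
Captured: group 1 = 'dddv0'.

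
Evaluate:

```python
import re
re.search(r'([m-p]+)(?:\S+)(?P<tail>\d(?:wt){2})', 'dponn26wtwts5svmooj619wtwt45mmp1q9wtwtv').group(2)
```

'9wtwt'

The match spans [1:38] → 'ponn26wtwts5svmooj619wtwt45mmp1q9wtwt'.
Captured: group 1 = 'ponn', group 2 = '9wtwt'.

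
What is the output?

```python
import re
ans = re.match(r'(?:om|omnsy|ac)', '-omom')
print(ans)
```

None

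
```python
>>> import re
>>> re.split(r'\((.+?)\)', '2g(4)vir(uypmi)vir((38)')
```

['2g', '4', 'vir', 'uypmi', 'vir', '(38', '']

Matches to split on: at [2:5] → '(4)'; at [8:15] → '(uypmi)'; at [18:23] → '((38)'.
The group in the pattern means `split` returns the separators' captures alongside the pieces.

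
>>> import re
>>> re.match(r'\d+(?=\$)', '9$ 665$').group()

'9'

Lookahead/lookbehind check context without consuming it, so the matched span excludes the asserted characters.
`re.match` won't scan ahead — the pattern has to work from the very first character.
The match spans [0:1] → '9'.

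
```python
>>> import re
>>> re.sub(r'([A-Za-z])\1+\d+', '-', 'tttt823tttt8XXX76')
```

'---'

A backreference is literal: `\1` must see the identical characters the first group matched.
Every occurrence is swapped for '-'.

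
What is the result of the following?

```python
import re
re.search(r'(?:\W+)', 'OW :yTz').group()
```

The match spans [2:4] → ' :'.

' :'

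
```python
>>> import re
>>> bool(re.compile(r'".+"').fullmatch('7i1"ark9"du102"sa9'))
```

For `fullmatch`, every character of the input must be accounted for by the pattern.
Here the pattern can't cover the whole string, so the call returns None, and `bool(None)` is False.

False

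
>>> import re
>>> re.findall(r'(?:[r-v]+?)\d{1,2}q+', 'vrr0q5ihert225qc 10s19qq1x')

['vrr0q', 's19qq']

This matches one or more of a character in [r-v] (lazy) (non-capturing group); then 1 to 2 of a digit, then one or more of a literal 'q'.
Matches: at [0:5] → 'vrr0q'; at [19:24] → 's19qq'.
Since nothing is captured, `findall` lists the 2 matched substrings directly.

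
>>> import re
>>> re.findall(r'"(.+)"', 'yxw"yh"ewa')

Walking the string: at [3:7] match '"yh"', group 1 = 'yh'.
`findall` collects group 1 from the one match (1 total).

['yh']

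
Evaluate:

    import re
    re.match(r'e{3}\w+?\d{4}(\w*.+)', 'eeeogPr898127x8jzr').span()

The pattern matches exactly 3 of a literal 'e', then one or more of a word character (lazy), then exactly 4 of a digit; then zero or more of a word character, then one or more of any character (captured).
`match` is anchored at position 0; if the pattern doesn't fit there, it returns None.
The match spans [0:18] → 'eeeogPr898127x8jzr'.
Captured: group 1 = '27x8jzr'.

(0, 18)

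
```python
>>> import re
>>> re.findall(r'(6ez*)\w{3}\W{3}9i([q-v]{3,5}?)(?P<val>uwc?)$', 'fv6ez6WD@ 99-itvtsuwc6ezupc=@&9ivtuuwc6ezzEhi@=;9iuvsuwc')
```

[('6ezz', 'uvs', 'uwc')]

The pattern matches the literal '6e', then zero or more of the literal 'z' (captured); then exactly 3 of a word character, then exactly 3 of a non-word character, then the literal '9i'; then 3 to 5 of a character in [q-v] (lazy) (captured); then the literal 'uw', then optionally the literal 'c' (captured as 'val'); then anchored at the end.
Matches: at [38:56] match '6ezzEhi@=;9iuvsuwc', groups = ('6ezz', 'uvs', 'uwc').
With 3 capturing groups, `findall` returns a 3-tuple per match.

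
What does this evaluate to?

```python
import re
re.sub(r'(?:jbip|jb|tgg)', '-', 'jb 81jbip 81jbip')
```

'- 81- 81-'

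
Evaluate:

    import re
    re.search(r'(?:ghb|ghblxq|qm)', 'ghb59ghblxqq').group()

The match spans [0:3] → 'ghb'.

'ghb'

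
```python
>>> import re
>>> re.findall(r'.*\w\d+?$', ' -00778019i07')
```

[' -00778019i07']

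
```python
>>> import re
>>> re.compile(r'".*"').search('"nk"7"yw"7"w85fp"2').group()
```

Unlike `match`, `search` isn't anchored — it looks for the pattern anywhere in the string.
The match spans [0:17] → '"nk"7"yw"7"w85fp"'.

'"nk"7"yw"7"w85fp"'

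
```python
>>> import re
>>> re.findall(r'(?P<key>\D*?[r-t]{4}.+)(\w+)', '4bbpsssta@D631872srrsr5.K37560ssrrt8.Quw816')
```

[('bbpsssta@D631872srrsr5.K37560ssrrt8.Quw81', '6')]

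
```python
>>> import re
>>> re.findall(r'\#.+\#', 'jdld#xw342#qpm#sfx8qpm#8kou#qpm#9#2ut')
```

['#xw342#qpm#sfx8qpm#8kou#qpm#9#']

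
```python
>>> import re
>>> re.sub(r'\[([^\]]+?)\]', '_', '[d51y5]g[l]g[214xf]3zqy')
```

`sub` substitutes '_' at each match site.

'_g_g_3zqy'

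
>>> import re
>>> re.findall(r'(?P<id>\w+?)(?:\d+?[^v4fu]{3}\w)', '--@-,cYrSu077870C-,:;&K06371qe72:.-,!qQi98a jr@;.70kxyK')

Pattern: one or more of a word character (lazy) (captured as 'id'); then one or more of a digit (lazy), then exactly 3 of any character except [v4fu], then a word character (non-capturing group).
One capturing group, so `findall` returns just the captured substring from each match — 4 in all.

['cYrSu', 'K', 'qQi', '7']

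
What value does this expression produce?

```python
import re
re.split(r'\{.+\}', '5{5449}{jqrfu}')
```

Matches to split on: at [1:14] → '{5449}{jqrfu}'.
Splitting on the pattern gives 2 pieces.

['5', '']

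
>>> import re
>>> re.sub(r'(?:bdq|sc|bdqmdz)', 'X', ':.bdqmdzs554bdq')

':.Xmdzs554X'

`|` is ordered: at each position the engine commits to the first alternative that works.
Matches: at [2:5] → 'bdq'; at [12:15] → 'bdq'.
Every occurrence is swapped for 'X'.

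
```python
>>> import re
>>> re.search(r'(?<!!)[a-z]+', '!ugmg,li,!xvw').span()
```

(2, 5)

`(?!…)`/`(?<!…)` only lets a position through if the neighbouring text does NOT match; no characters are consumed.
`re.search` tries every starting position until one works.
The match spans [2:5] → 'gmg'.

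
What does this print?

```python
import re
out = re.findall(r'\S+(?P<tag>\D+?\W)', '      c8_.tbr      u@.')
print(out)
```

['  ', '@.']

A non-greedy quantifier consumes as few characters as it can — just enough that the remainder of the pattern still matches from where it stops; whatever follows it matches normally.
`findall` collects group 1 from each match (2 total).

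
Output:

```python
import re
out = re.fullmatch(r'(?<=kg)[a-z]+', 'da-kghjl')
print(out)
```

None

Lookahead/lookbehind check context without consuming it, so the matched span excludes the asserted characters.
`re.fullmatch` requires the pattern to consume the entire string.
Here the string isn't matched end-to-end, so the call returns None.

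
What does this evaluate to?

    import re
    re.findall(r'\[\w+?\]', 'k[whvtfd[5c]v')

['[5c]']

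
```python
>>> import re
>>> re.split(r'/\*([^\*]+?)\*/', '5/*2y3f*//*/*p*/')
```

['5', '2y3f', '/*', 'p', '']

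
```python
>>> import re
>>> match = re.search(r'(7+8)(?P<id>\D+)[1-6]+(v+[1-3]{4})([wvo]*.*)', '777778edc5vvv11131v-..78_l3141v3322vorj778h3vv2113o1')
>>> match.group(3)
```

'vvv1113'

The match spans [0:52] → '777778edc5vvv11131v-..78_l3141v3322vorj778h3vv2113o1'.
Captured: group 1 = '777778', group 2 = 'edc', group 3 = 'vvv1113', group 4 = '1v-..78_l3141v3322vorj778h3vv2113o1'.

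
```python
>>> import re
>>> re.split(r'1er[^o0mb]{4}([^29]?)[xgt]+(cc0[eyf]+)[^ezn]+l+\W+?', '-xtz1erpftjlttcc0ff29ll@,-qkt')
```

['-xtz', 'l', 'cc0ff', ',-qkt']

Pattern: the literal '1er', then exactly 4 of any character except [o0mb]; then optionally any character except [29] (captured); then one or more of one of [xgt]; then the literal 'cc0', then one or more of one of [eyf] (captured); then one or more of any character except [ezn], then one or more of a literal 'l', then one or more of a non-word character (lazy).
`re.split` interleaves the captured-group text with the surrounding fragments.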